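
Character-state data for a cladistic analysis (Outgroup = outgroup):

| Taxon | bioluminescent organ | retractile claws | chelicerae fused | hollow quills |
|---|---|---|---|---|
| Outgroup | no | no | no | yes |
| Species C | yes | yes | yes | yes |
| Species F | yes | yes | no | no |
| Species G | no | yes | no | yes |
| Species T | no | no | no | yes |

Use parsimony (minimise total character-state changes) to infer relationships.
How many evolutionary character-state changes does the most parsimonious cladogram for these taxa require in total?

4

Character polarity is set by the outgroup: the derived state is whichever differs from the outgroup's state, so for hollow quills the derived state is 'no', and for the remaining characters it is 'yes'.
bioluminescent organ (derived state 'yes') is shared by Species C and Species F — a synapomorphy uniting that clade.
Only Species C, Species F, and Species G show the derived state 'yes' for retractile claws, supporting them as a clade.
chelicerae fused (derived state 'yes') is unique to Species C (autapomorphy; uninformative for grouping).
hollow quills (derived state 'no') is unique to Species F (autapomorphy; uninformative for grouping).
Most parsimonious ingroup topology: (((Species C,Species F),Species G),Species T).
Changes per character on this tree: bioluminescent organ: 1; retractile claws: 1; chelicerae fused: 1; hollow quills: 1.
Total = 4.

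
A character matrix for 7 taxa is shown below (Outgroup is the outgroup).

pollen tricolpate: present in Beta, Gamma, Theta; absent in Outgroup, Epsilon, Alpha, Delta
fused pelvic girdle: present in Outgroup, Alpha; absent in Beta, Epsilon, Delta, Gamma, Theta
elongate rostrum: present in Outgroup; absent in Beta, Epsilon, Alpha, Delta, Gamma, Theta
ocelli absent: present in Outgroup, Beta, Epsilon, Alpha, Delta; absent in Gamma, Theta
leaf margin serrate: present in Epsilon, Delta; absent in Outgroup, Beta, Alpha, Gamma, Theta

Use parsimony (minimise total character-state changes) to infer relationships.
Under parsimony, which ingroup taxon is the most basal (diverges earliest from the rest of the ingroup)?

Character polarity is set by the outgroup: the derived state is whichever differs from the outgroup's state, so for fused pelvic girdle, elongate rostrum, ocelli absent the derived state is 'absent', and for the remaining characters it is 'present'.
pollen tricolpate (derived state 'present') is shared by Beta, Gamma, and Theta — a synapomorphy uniting that clade.
fused pelvic girdle: derived state 'absent' in Beta, Delta, Epsilon, Gamma, and Theta only — synapomorphy for {Beta, Delta, Epsilon, Gamma, Theta}.
All ingroup taxa share the derived state 'absent' for elongate rostrum; it defines the ingroup but does not resolve relationships within it.
ocelli absent (derived state 'absent') is shared by Gamma and Theta — a synapomorphy uniting that clade.
leaf margin serrate (derived state 'present') is shared by Delta and Epsilon — a synapomorphy uniting that clade.
Most parsimonious ingroup topology: (((Beta,(Gamma,Theta)),(Epsilon,Delta)),Alpha).
Alpha is sister to the clade containing all other ingroup taxa, so it is the earliest-diverging (most basal) ingroup lineage.

Alpha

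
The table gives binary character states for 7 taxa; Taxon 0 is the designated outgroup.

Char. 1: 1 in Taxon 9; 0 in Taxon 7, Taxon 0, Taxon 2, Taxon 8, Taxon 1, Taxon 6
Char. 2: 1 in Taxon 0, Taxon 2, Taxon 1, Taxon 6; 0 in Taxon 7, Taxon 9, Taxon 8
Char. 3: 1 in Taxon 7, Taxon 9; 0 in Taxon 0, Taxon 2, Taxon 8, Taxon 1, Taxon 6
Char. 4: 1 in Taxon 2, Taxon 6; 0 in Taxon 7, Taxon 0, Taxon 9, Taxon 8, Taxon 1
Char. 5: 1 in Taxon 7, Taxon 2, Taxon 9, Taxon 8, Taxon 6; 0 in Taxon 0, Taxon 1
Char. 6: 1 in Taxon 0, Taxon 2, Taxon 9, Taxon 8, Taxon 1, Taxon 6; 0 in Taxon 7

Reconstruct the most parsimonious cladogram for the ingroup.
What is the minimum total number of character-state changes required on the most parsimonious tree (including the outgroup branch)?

Character polarity is set by the outgroup: the derived state is whichever differs from the outgroup's state, so for Char. 2, Char. 6 the derived state is '0', and for the remaining characters it is '1'.
Char. 1 (derived state '1') is unique to Taxon 9 (autapomorphy; uninformative for grouping).
Char. 2 (derived state '0') is shared by Taxon 7, Taxon 8, and Taxon 9 — a synapomorphy uniting that clade.
Only Taxon 7 and Taxon 9 show the derived state '1' for Char. 3, supporting them as a clade.
Char. 4 (derived state '1') is shared by Taxon 2 and Taxon 6 — a synapomorphy uniting that clade.
Only Taxon 2, Taxon 6, Taxon 7, Taxon 8, and Taxon 9 show the derived state '1' for Char. 5, supporting them as a clade.
Char. 6: derived state '0' in Taxon 7 only — an autapomorphy, so it tells us nothing about relationships among taxa.
Most parsimonious ingroup topology: ((((Taxon 7,Taxon 9),Taxon 8),(Taxon 2,Taxon 6)),Taxon 1).
Changes per character on this tree: Char. 1: 1; Char. 2: 1; Char. 3: 1; Char. 4: 1; Char. 5: 1; Char. 6: 1.
Total = 6.

6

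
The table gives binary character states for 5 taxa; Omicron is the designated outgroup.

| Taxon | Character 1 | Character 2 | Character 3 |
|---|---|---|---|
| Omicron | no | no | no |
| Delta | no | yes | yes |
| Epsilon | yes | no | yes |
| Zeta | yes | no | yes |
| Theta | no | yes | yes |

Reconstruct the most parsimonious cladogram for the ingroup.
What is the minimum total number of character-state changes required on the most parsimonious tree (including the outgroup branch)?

The outgroup has state 'no' for every character, so 'yes' is the derived state throughout.
Only Epsilon and Zeta show the derived state 'yes' for Character 1, supporting them as a clade.
Only Delta and Theta show the derived state 'yes' for Character 2, supporting them as a clade.
All ingroup taxa share the derived state 'yes' for Character 3; it defines the ingroup but does not resolve relationships within it.
Most parsimonious ingroup topology: ((Delta,Theta),(Epsilon,Zeta)).
Changes per character on this tree: Character 1: 1; Character 2: 1; Character 3: 1.
Total = 3.

3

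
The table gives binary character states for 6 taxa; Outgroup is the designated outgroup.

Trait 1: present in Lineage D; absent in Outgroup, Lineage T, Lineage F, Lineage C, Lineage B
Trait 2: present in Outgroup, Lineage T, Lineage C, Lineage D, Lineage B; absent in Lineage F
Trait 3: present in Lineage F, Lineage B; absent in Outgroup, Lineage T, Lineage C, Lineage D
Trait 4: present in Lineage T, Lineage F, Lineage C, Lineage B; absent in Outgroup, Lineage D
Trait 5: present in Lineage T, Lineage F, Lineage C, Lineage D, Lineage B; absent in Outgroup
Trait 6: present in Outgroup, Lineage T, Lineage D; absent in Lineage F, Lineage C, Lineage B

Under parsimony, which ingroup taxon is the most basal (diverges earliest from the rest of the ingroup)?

Lineage D

Character polarity is set by the outgroup: the derived state is whichever differs from the outgroup's state, so for Trait 2, Trait 6 the derived state is 'absent', and for the remaining characters it is 'present'.
Trait 1: derived state 'present' in Lineage D only — an autapomorphy, so it tells us nothing about relationships among taxa.
Trait 2: derived state 'absent' in Lineage F only — an autapomorphy, so it tells us nothing about relationships among taxa.
Trait 3: derived state 'present' in Lineage B and Lineage F only — synapomorphy for {Lineage B, Lineage F}.
Only Lineage B, Lineage C, Lineage F, and Lineage T show the derived state 'present' for Trait 4, supporting them as a clade.
Trait 5 (derived state 'present') is shared by all ingroup taxa — unites the whole ingroup.
Trait 6: derived state 'absent' in Lineage B, Lineage C, and Lineage F only — synapomorphy for {Lineage B, Lineage C, Lineage F}.
Most parsimonious ingroup topology: ((Lineage T,((Lineage F,Lineage B),Lineage C)),Lineage D).
Lineage D is sister to the clade containing all other ingroup taxa, so it is the earliest-diverging (most basal) ingroup lineage.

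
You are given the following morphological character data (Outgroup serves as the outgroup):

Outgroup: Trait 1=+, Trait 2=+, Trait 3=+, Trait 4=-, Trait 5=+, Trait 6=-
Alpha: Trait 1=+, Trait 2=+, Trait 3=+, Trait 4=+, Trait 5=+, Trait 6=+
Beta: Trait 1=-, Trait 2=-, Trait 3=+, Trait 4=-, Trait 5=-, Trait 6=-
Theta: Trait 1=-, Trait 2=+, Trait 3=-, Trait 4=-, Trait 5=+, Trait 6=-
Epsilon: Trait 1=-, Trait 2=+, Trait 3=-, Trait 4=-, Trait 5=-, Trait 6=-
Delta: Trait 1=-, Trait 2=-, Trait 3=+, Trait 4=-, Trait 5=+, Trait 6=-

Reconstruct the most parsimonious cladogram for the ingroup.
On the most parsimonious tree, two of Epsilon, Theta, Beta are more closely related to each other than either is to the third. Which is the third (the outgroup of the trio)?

Character polarity is set by the outgroup: the derived state is whichever differs from the outgroup's state, so for Trait 1, Trait 2, Trait 3, Trait 5 the derived state is '-', and for the remaining characters it is '+'.
Trait 1 (derived state '-') is shared by Beta, Delta, Epsilon, and Theta — a synapomorphy uniting that clade.
Only Beta and Delta show the derived state '-' for Trait 2, supporting them as a clade.
Only Epsilon and Theta show the derived state '-' for Trait 3, supporting them as a clade.
Trait 4: derived state '+' in Alpha only — an autapomorphy, so it tells us nothing about relationships among taxa.
Trait 5 (state '-') occurs in Beta and Epsilon but conflicts with the nesting implied by the other characters — most parsimoniously interpreted as homoplasy.
Trait 6: derived state '+' in Alpha only — an autapomorphy, so it tells us nothing about relationships among taxa.
Most parsimonious ingroup topology: (Alpha,((Beta,Delta),(Theta,Epsilon))).
Epsilon and Theta share a more recent common ancestor with each other than either does with Beta, so Beta is the least closely related of the three.

Beta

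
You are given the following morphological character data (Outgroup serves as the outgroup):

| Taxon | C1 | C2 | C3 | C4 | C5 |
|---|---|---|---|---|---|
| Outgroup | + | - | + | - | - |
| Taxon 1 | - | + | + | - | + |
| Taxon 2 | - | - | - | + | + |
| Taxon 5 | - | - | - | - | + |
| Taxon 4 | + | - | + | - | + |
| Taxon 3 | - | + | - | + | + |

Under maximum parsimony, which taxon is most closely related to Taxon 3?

Character polarity is set by the outgroup: the derived state is whichever differs from the outgroup's state, so for C1, C3 the derived state is '-', and for the remaining characters it is '+'.
Only Taxon 1, Taxon 2, Taxon 3, and Taxon 5 show the derived state '-' for C1, supporting them as a clade.
C2 (state '+') occurs in Taxon 1 and Taxon 3 but conflicts with the nesting implied by the other characters — most parsimoniously interpreted as homoplasy.
C3: derived state '-' in Taxon 2, Taxon 3, and Taxon 5 only — synapomorphy for {Taxon 2, Taxon 3, Taxon 5}.
C4: derived state '+' in Taxon 2 and Taxon 3 only — synapomorphy for {Taxon 2, Taxon 3}.
All ingroup taxa share the derived state '+' for C5; it defines the ingroup but does not resolve relationships within it.
Most parsimonious ingroup topology: ((Taxon 1,((Taxon 2,Taxon 3),Taxon 5)),Taxon 4).
Taxon 3 and Taxon 2 form a cherry on this tree, so they are sister taxa.

Taxon 2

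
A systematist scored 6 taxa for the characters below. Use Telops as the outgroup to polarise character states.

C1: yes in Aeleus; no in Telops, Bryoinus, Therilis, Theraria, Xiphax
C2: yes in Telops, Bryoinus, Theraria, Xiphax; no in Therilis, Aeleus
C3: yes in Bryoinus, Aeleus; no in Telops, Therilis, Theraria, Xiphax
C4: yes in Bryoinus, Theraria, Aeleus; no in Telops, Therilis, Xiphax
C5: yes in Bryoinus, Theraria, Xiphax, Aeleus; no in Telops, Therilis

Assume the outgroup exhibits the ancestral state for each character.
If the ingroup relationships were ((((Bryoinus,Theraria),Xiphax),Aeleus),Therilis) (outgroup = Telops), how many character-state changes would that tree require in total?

Map each character onto ((((Bryoinus,Theraria),Xiphax),Aeleus),Therilis) (rooted by Telops) and count the minimum state changes it requires (Fitch parsimony):
C1: 1; C2: 2; C3: 2; C4: 2; C5: 1.
Total tree length = 8.

8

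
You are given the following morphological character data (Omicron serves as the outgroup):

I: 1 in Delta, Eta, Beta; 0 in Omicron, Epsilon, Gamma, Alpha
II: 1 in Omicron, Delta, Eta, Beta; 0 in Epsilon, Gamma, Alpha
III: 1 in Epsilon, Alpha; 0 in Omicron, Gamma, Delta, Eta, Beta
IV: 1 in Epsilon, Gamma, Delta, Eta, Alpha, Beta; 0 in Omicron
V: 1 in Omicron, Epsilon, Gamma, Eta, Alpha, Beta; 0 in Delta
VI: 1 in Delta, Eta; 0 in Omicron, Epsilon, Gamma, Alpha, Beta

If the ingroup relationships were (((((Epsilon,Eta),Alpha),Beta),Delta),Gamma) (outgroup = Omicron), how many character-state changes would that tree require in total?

Map each character onto (((((Epsilon,Eta),Alpha),Beta),Delta),Gamma) (rooted by Omicron) and count the minimum state changes it requires (Fitch parsimony):
I: 3; II: 3; III: 2; IV: 1; V: 1; VI: 2.
Total tree length = 12.

12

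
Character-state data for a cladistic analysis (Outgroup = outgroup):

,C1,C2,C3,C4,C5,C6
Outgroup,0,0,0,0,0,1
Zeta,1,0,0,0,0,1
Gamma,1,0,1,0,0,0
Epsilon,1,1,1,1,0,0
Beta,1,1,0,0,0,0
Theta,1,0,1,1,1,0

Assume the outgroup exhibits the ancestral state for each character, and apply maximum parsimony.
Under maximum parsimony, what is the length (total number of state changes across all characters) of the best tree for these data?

Character polarity is set by the outgroup: the derived state is whichever differs from the outgroup's state, so for C6 the derived state is '0', and for the remaining characters it is '1'.
C1 (derived state '1') is shared by all ingroup taxa — unites the whole ingroup.
C2 (state '1') occurs in Beta and Epsilon but conflicts with the nesting implied by the other characters — most parsimoniously interpreted as homoplasy.
C3: derived state '1' in Epsilon, Gamma, and Theta only — synapomorphy for {Epsilon, Gamma, Theta}.
C4: derived state '1' in Epsilon and Theta only — synapomorphy for {Epsilon, Theta}.
C5 (derived state '1') is unique to Theta (autapomorphy; uninformative for grouping).
C6: derived state '0' in Beta, Epsilon, Gamma, and Theta only — synapomorphy for {Beta, Epsilon, Gamma, Theta}.
Most parsimonious ingroup topology: (Zeta,((Gamma,(Epsilon,Theta)),Beta)).
Changes per character on this tree: C1: 1; C2: 2; C3: 1; C4: 1; C5: 1; C6: 1.
Total = 7.

7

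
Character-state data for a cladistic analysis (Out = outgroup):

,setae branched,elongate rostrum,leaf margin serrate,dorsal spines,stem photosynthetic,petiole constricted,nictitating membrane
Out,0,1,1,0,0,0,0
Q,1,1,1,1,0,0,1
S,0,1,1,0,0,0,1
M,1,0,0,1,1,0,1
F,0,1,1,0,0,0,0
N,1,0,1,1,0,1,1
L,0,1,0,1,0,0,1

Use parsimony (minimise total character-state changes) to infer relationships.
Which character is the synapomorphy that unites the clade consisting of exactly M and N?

Character polarity is set by the outgroup: the derived state is whichever differs from the outgroup's state, so for elongate rostrum, leaf margin serrate the derived state is '0', and for the remaining characters it is '1'.
setae branched (derived state '1') is shared by M, N, and Q — a synapomorphy uniting that clade.
elongate rostrum (derived state '0') is shared by M and N — a synapomorphy uniting that clade.
leaf margin serrate (state '0') occurs in L and M but conflicts with the nesting implied by the other characters — most parsimoniously interpreted as homoplasy.
Only L, M, N, and Q show the derived state '1' for dorsal spines, supporting them as a clade.
stem photosynthetic (derived state '1') is unique to M (autapomorphy; uninformative for grouping).
petiole constricted (derived state '1') is unique to N (autapomorphy; uninformative for grouping).
Only L, M, N, Q, and S show the derived state '1' for nictitating membrane, supporting them as a clade.
Most parsimonious ingroup topology: ((((Q,(M,N)),L),S),F).
The clade {M, N} is supported by elongate rostrum: its derived state '0' occurs in exactly those taxa and in no other taxon (including the outgroup).

elongate rostrum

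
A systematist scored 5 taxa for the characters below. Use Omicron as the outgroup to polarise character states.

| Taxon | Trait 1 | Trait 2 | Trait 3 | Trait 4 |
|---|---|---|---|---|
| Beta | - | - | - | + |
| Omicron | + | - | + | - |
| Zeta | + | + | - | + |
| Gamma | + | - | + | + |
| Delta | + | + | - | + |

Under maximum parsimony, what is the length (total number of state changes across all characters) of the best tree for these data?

4

Character polarity is set by the outgroup: the derived state is whichever differs from the outgroup's state, so for Trait 1, Trait 3 the derived state is '-', and for the remaining characters it is '+'.
Trait 1 (derived state '-') is unique to Beta (autapomorphy; uninformative for grouping).
Trait 2 (derived state '+') is shared by Delta and Zeta — a synapomorphy uniting that clade.
Trait 3 (derived state '-') is shared by Beta, Delta, and Zeta — a synapomorphy uniting that clade.
Trait 4 (derived state '+') is shared by all ingroup taxa — unites the whole ingroup.
Most parsimonious ingroup topology: ((Beta,(Zeta,Delta)),Gamma).
Changes per character on this tree: Trait 1: 1; Trait 2: 1; Trait 3: 1; Trait 4: 1.
Total = 4.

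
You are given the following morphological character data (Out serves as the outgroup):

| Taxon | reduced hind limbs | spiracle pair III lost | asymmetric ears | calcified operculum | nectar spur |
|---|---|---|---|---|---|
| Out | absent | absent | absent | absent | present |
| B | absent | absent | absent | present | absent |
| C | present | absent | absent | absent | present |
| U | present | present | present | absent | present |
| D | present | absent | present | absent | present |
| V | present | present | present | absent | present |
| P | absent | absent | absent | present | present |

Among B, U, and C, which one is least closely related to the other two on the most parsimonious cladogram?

Character polarity is set by the outgroup: the derived state is whichever differs from the outgroup's state, so for nectar spur the derived state is 'absent', and for the remaining characters it is 'present'.
reduced hind limbs: derived state 'present' in C, D, U, and V only — synapomorphy for {C, D, U, V}.
spiracle pair III lost (derived state 'present') is shared by U and V — a synapomorphy uniting that clade.
asymmetric ears (derived state 'present') is shared by D, U, and V — a synapomorphy uniting that clade.
calcified operculum: derived state 'present' in B and P only — synapomorphy for {B, P}.
nectar spur (derived state 'absent') is unique to B (autapomorphy; uninformative for grouping).
Most parsimonious ingroup topology: ((B,P),(C,((U,V),D))).
U and C share a more recent common ancestor with each other than either does with B, so B is the least closely related of the three.

B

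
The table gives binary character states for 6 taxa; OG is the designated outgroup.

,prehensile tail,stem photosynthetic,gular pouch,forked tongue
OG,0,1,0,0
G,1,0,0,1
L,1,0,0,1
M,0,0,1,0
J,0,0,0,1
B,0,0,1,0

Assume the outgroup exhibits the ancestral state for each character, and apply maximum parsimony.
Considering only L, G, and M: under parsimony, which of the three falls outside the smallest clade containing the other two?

M

Character polarity is set by the outgroup: the derived state is whichever differs from the outgroup's state, so for stem photosynthetic the derived state is '0', and for the remaining characters it is '1'.
Only G and L show the derived state '1' for prehensile tail, supporting them as a clade.
stem photosynthetic (derived state '0') is shared by all ingroup taxa — unites the whole ingroup.
gular pouch: derived state '1' in B and M only — synapomorphy for {B, M}.
Only G, J, and L show the derived state '1' for forked tongue, supporting them as a clade.
Most parsimonious ingroup topology: (((G,L),J),(M,B)).
G and L share a more recent common ancestor with each other than either does with M, so M is the least closely related of the three.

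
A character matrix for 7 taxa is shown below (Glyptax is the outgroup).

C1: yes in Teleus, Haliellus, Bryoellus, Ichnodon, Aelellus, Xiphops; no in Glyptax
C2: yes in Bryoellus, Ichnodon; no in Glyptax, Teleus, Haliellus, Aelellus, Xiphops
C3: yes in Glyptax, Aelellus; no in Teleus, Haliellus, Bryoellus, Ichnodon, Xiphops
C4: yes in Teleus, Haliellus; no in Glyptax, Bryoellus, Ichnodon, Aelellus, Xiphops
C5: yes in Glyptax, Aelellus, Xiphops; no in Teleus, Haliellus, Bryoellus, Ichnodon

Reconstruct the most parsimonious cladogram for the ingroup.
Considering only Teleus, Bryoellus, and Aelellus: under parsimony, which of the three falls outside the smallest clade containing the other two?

Character polarity is set by the outgroup: the derived state is whichever differs from the outgroup's state, so for C3, C5 the derived state is 'no', and for the remaining characters it is 'yes'.
C1 (derived state 'yes') is shared by all ingroup taxa — unites the whole ingroup.
Only Bryoellus and Ichnodon show the derived state 'yes' for C2, supporting them as a clade.
Only Bryoellus, Haliellus, Ichnodon, Teleus, and Xiphops show the derived state 'no' for C3, supporting them as a clade.
C4: derived state 'yes' in Haliellus and Teleus only — synapomorphy for {Haliellus, Teleus}.
Only Bryoellus, Haliellus, Ichnodon, and Teleus show the derived state 'no' for C5, supporting them as a clade.
Most parsimonious ingroup topology: ((((Teleus,Haliellus),(Bryoellus,Ichnodon)),Xiphops),Aelellus).
Bryoellus and Teleus share a more recent common ancestor with each other than either does with Aelellus, so Aelellus is the least closely related of the three.

Aelellus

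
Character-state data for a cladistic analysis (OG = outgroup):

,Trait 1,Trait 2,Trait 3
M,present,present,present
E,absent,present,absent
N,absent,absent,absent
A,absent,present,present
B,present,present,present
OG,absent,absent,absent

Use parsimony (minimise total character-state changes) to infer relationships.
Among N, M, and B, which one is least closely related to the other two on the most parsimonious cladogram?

N

The outgroup has state 'absent' for every character, so 'present' is the derived state throughout.
Trait 1: derived state 'present' in B and M only — synapomorphy for {B, M}.
Only A, B, E, and M show the derived state 'present' for Trait 2, supporting them as a clade.
Trait 3: derived state 'present' in A, B, and M only — synapomorphy for {A, B, M}.
Most parsimonious ingroup topology: ((E,(A,(B,M))),N).
M and B share a more recent common ancestor with each other than either does with N, so N is the least closely related of the three.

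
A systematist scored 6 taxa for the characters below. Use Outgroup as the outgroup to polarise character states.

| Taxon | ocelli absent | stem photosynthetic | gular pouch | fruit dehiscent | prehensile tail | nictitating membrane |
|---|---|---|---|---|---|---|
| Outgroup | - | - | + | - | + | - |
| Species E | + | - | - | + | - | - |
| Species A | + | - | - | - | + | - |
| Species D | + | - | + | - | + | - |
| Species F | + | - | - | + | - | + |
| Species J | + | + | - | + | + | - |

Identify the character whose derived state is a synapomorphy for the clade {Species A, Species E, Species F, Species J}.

gular pouch

Character polarity is set by the outgroup: the derived state is whichever differs from the outgroup's state, so for gular pouch, prehensile tail the derived state is '-', and for the remaining characters it is '+'.
ocelli absent (derived state '+') is shared by all ingroup taxa — unites the whole ingroup.
stem photosynthetic (derived state '+') is unique to Species J (autapomorphy; uninformative for grouping).
gular pouch (derived state '-') is shared by Species A, Species E, Species F, and Species J — a synapomorphy uniting that clade.
Only Species E, Species F, and Species J show the derived state '+' for fruit dehiscent, supporting them as a clade.
prehensile tail: derived state '-' in Species E and Species F only — synapomorphy for {Species E, Species F}.
nictitating membrane (derived state '+') is unique to Species F (autapomorphy; uninformative for grouping).
Most parsimonious ingroup topology: ((((Species E,Species F),Species J),Species A),Species D).
The clade {Species A, Species E, Species F, Species J} is supported by gular pouch: its derived state '-' occurs in exactly those taxa and in no other taxon (including the outgroup).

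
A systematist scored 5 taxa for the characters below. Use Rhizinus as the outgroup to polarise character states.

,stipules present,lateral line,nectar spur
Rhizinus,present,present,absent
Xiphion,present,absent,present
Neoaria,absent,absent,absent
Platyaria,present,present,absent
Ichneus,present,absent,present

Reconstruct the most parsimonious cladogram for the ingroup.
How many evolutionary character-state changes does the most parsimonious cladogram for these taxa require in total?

3

Character polarity is set by the outgroup: the derived state is whichever differs from the outgroup's state, so for stipules present, lateral line the derived state is 'absent', and for the remaining characters it is 'present'.
stipules present: derived state 'absent' in Neoaria only — an autapomorphy, so it tells us nothing about relationships among taxa.
Only Ichneus, Neoaria, and Xiphion show the derived state 'absent' for lateral line, supporting them as a clade.
nectar spur: derived state 'present' in Ichneus and Xiphion only — synapomorphy for {Ichneus, Xiphion}.
Most parsimonious ingroup topology: (((Xiphion,Ichneus),Neoaria),Platyaria).
Changes per character on this tree: stipules present: 1; lateral line: 1; nectar spur: 1.
Total = 3.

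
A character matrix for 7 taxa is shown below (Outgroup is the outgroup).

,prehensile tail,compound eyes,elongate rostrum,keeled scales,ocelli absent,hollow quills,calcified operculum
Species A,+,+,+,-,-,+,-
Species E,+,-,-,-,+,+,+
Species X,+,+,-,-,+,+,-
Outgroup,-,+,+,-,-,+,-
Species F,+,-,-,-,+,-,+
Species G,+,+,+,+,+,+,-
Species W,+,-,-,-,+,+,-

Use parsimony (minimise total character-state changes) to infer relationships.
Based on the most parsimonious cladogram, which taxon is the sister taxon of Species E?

Character polarity is set by the outgroup: the derived state is whichever differs from the outgroup's state, so for compound eyes, elongate rostrum, hollow quills the derived state is '-', and for the remaining characters it is '+'.
prehensile tail (derived state '+') is shared by all ingroup taxa — unites the whole ingroup.
compound eyes: derived state '-' in Species E, Species F, and Species W only — synapomorphy for {Species E, Species F, Species W}.
elongate rostrum (derived state '-') is shared by Species E, Species F, Species W, and Species X — a synapomorphy uniting that clade.
keeled scales: derived state '+' in Species G only — an autapomorphy, so it tells us nothing about relationships among taxa.
Only Species E, Species F, Species G, Species W, and Species X show the derived state '+' for ocelli absent, supporting them as a clade.
hollow quills: derived state '-' in Species F only — an autapomorphy, so it tells us nothing about relationships among taxa.
Only Species E and Species F show the derived state '+' for calcified operculum, supporting them as a clade.
Most parsimonious ingroup topology: (((((Species E,Species F),Species W),Species X),Species G),Species A).
Species E and Species F form a cherry on this tree, so they are sister taxa.

Species F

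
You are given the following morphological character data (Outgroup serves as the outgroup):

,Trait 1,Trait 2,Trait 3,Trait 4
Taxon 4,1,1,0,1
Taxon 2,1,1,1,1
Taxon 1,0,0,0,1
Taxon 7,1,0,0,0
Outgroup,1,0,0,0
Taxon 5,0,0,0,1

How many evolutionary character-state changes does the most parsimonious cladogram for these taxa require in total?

Character polarity is set by the outgroup: the derived state is whichever differs from the outgroup's state, so for Trait 1 the derived state is '0', and for the remaining characters it is '1'.
Trait 1 (derived state '0') is shared by Taxon 1 and Taxon 5 — a synapomorphy uniting that clade.
Only Taxon 2 and Taxon 4 show the derived state '1' for Trait 2, supporting them as a clade.
Trait 3: derived state '1' in Taxon 2 only — an autapomorphy, so it tells us nothing about relationships among taxa.
Only Taxon 1, Taxon 2, Taxon 4, and Taxon 5 show the derived state '1' for Trait 4, supporting them as a clade.
Most parsimonious ingroup topology: (((Taxon 2,Taxon 4),(Taxon 1,Taxon 5)),Taxon 7).
Changes per character on this tree: Trait 1: 1; Trait 2: 1; Trait 3: 1; Trait 4: 1.
Total = 4.

4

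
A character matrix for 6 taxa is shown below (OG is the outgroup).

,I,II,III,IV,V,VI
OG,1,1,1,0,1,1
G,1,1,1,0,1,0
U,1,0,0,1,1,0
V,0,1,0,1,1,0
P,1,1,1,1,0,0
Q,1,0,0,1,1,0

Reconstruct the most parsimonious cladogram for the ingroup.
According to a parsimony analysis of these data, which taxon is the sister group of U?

Q

Character polarity is set by the outgroup: the derived state is whichever differs from the outgroup's state, so for I, II, III, V, VI the derived state is '0', and for the remaining characters it is '1'.
I (derived state '0') is unique to V (autapomorphy; uninformative for grouping).
Only Q and U show the derived state '0' for II, supporting them as a clade.
III: derived state '0' in Q, U, and V only — synapomorphy for {Q, U, V}.
IV (derived state '1') is shared by P, Q, U, and V — a synapomorphy uniting that clade.
V: derived state '0' in P only — an autapomorphy, so it tells us nothing about relationships among taxa.
VI (derived state '0') is shared by all ingroup taxa — unites the whole ingroup.
Most parsimonious ingroup topology: (G,(((U,Q),V),P)).
U and Q form a cherry on this tree, so they are sister taxa.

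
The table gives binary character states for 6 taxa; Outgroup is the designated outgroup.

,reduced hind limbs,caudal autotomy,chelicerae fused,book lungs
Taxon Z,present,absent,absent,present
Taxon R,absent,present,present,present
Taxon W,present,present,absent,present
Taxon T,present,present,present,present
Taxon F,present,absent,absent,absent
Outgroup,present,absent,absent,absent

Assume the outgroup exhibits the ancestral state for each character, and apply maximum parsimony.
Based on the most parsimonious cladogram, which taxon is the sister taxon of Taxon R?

Character polarity is set by the outgroup: the derived state is whichever differs from the outgroup's state, so for reduced hind limbs the derived state is 'absent', and for the remaining characters it is 'present'.
reduced hind limbs: derived state 'absent' in Taxon R only — an autapomorphy, so it tells us nothing about relationships among taxa.
Only Taxon R, Taxon T, and Taxon W show the derived state 'present' for caudal autotomy, supporting them as a clade.
chelicerae fused: derived state 'present' in Taxon R and Taxon T only — synapomorphy for {Taxon R, Taxon T}.
book lungs: derived state 'present' in Taxon R, Taxon T, Taxon W, and Taxon Z only — synapomorphy for {Taxon R, Taxon T, Taxon W, Taxon Z}.
Most parsimonious ingroup topology: ((Taxon Z,(Taxon W,(Taxon R,Taxon T))),Taxon F).
Taxon R and Taxon T form a cherry on this tree, so they are sister taxa.

Taxon T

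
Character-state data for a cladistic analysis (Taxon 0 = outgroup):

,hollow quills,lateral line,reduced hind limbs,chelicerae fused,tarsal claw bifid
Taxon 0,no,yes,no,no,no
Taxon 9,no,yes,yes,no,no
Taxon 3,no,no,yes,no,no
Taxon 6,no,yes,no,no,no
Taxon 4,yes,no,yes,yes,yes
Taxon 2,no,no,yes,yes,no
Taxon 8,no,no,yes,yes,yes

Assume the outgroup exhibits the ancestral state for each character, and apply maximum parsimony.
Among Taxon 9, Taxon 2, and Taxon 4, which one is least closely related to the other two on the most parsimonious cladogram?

Character polarity is set by the outgroup: the derived state is whichever differs from the outgroup's state, so for lateral line the derived state is 'no', and for the remaining characters it is 'yes'.
hollow quills: derived state 'yes' in Taxon 4 only — an autapomorphy, so it tells us nothing about relationships among taxa.
lateral line (derived state 'no') is shared by Taxon 2, Taxon 3, Taxon 4, and Taxon 8 — a synapomorphy uniting that clade.
reduced hind limbs: derived state 'yes' in Taxon 2, Taxon 3, Taxon 4, Taxon 8, and Taxon 9 only — synapomorphy for {Taxon 2, Taxon 3, Taxon 4, Taxon 8, Taxon 9}.
Only Taxon 2, Taxon 4, and Taxon 8 show the derived state 'yes' for chelicerae fused, supporting them as a clade.
tarsal claw bifid: derived state 'yes' in Taxon 4 and Taxon 8 only — synapomorphy for {Taxon 4, Taxon 8}.
Most parsimonious ingroup topology: ((Taxon 9,(Taxon 3,((Taxon 4,Taxon 8),Taxon 2))),Taxon 6).
Taxon 4 and Taxon 2 share a more recent common ancestor with each other than either does with Taxon 9, so Taxon 9 is the least closely related of the three.

Taxon 9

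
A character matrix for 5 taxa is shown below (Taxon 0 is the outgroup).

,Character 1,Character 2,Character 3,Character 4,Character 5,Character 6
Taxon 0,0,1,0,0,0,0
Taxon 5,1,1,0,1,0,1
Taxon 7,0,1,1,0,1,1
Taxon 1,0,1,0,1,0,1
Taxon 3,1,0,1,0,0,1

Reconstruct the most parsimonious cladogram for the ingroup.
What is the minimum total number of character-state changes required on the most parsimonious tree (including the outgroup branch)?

Character polarity is set by the outgroup: the derived state is whichever differs from the outgroup's state, so for Character 2 the derived state is '0', and for the remaining characters it is '1'.
Character 1 groups Taxon 3 and Taxon 5, which is incompatible with the clades supported by the remaining characters; treating it as convergent (homoplasy) costs fewer steps than any alternative tree.
Character 2 (derived state '0') is unique to Taxon 3 (autapomorphy; uninformative for grouping).
Character 3: derived state '1' in Taxon 3 and Taxon 7 only — synapomorphy for {Taxon 3, Taxon 7}.
Character 4 (derived state '1') is shared by Taxon 1 and Taxon 5 — a synapomorphy uniting that clade.
Character 5 (derived state '1') is unique to Taxon 7 (autapomorphy; uninformative for grouping).
All ingroup taxa share the derived state '1' for Character 6; it defines the ingroup but does not resolve relationships within it.
Most parsimonious ingroup topology: ((Taxon 5,Taxon 1),(Taxon 7,Taxon 3)).
Changes per character on this tree: Character 1: 2; Character 2: 1; Character 3: 1; Character 4: 1; Character 5: 1; Character 6: 1.
Total = 7.

7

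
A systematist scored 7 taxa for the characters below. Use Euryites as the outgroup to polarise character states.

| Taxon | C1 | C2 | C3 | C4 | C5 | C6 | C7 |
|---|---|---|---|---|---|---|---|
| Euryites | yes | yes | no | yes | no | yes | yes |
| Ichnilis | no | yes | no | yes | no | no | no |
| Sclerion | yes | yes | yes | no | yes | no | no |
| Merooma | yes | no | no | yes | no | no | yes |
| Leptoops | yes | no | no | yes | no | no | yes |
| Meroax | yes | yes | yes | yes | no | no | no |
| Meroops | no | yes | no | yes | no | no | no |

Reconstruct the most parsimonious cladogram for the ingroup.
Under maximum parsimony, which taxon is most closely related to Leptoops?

Merooma

Character polarity is set by the outgroup: the derived state is whichever differs from the outgroup's state, so for C1, C2, C4, C6, C7 the derived state is 'no', and for the remaining characters it is 'yes'.
C1: derived state 'no' in Ichnilis and Meroops only — synapomorphy for {Ichnilis, Meroops}.
Only Leptoops and Merooma show the derived state 'no' for C2, supporting them as a clade.
C3 (derived state 'yes') is shared by Meroax and Sclerion — a synapomorphy uniting that clade.
C4: derived state 'no' in Sclerion only — an autapomorphy, so it tells us nothing about relationships among taxa.
C5: derived state 'yes' in Sclerion only — an autapomorphy, so it tells us nothing about relationships among taxa.
C6 (derived state 'no') is shared by all ingroup taxa — unites the whole ingroup.
C7: derived state 'no' in Ichnilis, Meroax, Meroops, and Sclerion only — synapomorphy for {Ichnilis, Meroax, Meroops, Sclerion}.
Most parsimonious ingroup topology: (((Ichnilis,Meroops),(Sclerion,Meroax)),(Merooma,Leptoops)).
Leptoops and Merooma form a cherry on this tree, so they are sister taxa.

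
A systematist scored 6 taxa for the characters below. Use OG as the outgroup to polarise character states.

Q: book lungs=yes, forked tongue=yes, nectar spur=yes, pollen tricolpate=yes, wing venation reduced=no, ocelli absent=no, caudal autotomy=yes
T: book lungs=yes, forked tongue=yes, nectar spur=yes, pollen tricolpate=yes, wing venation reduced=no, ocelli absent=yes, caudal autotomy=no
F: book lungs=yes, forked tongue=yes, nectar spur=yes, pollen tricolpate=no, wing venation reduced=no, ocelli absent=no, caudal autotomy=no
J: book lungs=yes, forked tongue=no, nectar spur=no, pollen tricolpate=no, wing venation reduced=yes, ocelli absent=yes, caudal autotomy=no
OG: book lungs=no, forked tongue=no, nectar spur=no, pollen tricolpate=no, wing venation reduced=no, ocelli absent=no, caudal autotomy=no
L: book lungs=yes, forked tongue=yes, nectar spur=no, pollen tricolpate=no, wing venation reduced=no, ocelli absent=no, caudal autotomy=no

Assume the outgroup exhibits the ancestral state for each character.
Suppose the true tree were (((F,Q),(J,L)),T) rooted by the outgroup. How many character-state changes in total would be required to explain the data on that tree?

11

Map each character onto (((F,Q),(J,L)),T) (rooted by OG) and count the minimum state changes it requires (Fitch parsimony):
book lungs: 1; forked tongue: 2; nectar spur: 2; pollen tricolpate: 2; wing venation reduced: 1; ocelli absent: 2; caudal autotomy: 1.
Total tree length = 11.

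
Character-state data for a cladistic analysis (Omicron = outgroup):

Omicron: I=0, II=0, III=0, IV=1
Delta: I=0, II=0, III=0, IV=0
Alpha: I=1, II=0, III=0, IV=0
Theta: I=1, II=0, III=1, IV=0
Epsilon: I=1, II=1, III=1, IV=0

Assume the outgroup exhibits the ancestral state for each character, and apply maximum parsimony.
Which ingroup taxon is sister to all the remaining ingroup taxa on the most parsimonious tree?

Character polarity is set by the outgroup: the derived state is whichever differs from the outgroup's state, so for IV the derived state is '0', and for the remaining characters it is '1'.
I (derived state '1') is shared by Alpha, Epsilon, and Theta — a synapomorphy uniting that clade.
II: derived state '1' in Epsilon only — an autapomorphy, so it tells us nothing about relationships among taxa.
III: derived state '1' in Epsilon and Theta only — synapomorphy for {Epsilon, Theta}.
All ingroup taxa share the derived state '0' for IV; it defines the ingroup but does not resolve relationships within it.
Most parsimonious ingroup topology: (Delta,(Alpha,(Theta,Epsilon))).
Delta is sister to the clade containing all other ingroup taxa, so it is the earliest-diverging (most basal) ingroup lineage.

Delta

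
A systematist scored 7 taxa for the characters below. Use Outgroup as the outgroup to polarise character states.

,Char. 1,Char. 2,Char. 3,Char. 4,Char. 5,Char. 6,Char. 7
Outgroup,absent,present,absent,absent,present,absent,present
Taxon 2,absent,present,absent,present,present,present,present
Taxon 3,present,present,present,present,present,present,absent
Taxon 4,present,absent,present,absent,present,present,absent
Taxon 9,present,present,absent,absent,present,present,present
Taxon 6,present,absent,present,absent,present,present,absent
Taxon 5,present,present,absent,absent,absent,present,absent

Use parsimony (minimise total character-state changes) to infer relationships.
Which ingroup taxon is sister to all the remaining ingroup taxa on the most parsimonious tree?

Character polarity is set by the outgroup: the derived state is whichever differs from the outgroup's state, so for Char. 2, Char. 5, Char. 7 the derived state is 'absent', and for the remaining characters it is 'present'.
Char. 1 (derived state 'present') is shared by Taxon 3, Taxon 4, Taxon 5, Taxon 6, and Taxon 9 — a synapomorphy uniting that clade.
Only Taxon 4 and Taxon 6 show the derived state 'absent' for Char. 2, supporting them as a clade.
Char. 3 (derived state 'present') is shared by Taxon 3, Taxon 4, and Taxon 6 — a synapomorphy uniting that clade.
Char. 4 groups Taxon 2 and Taxon 3, which is incompatible with the clades supported by the remaining characters; treating it as convergent (homoplasy) costs fewer steps than any alternative tree.
Char. 5: derived state 'absent' in Taxon 5 only — an autapomorphy, so it tells us nothing about relationships among taxa.
All ingroup taxa share the derived state 'present' for Char. 6; it defines the ingroup but does not resolve relationships within it.
Char. 7: derived state 'absent' in Taxon 3, Taxon 4, Taxon 5, and Taxon 6 only — synapomorphy for {Taxon 3, Taxon 4, Taxon 5, Taxon 6}.
Most parsimonious ingroup topology: (Taxon 2,(((Taxon 3,(Taxon 4,Taxon 6)),Taxon 5),Taxon 9)).
Taxon 2 is sister to the clade containing all other ingroup taxa, so it is the earliest-diverging (most basal) ingroup lineage.

Taxon 2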